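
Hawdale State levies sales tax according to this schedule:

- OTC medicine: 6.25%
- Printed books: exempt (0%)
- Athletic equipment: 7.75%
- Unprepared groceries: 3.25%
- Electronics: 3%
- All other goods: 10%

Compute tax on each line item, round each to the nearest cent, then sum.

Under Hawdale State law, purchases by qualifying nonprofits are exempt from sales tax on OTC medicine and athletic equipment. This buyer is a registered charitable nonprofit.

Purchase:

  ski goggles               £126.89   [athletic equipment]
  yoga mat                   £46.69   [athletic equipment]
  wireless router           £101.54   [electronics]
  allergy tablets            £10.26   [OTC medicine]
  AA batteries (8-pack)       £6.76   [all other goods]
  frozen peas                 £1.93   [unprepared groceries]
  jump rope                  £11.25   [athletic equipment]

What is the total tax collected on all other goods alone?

£0.68

AA batteries (8-pack) £6.76: all other goods → 10% → £0.68
Tax on all other goods = £0.68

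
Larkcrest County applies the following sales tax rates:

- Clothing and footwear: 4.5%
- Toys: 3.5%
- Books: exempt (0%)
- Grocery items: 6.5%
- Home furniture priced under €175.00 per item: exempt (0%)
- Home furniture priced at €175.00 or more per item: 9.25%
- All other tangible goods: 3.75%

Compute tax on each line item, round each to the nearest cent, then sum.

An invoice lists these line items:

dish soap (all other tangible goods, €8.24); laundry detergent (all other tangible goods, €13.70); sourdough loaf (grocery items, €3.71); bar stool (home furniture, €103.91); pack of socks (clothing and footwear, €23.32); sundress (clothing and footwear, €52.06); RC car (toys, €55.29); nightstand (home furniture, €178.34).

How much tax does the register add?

Dish soap €8.24: all other tangible goods → 3.75% → €0.31
Laundry detergent €13.70: all other tangible goods → 3.75% → €0.51
Sourdough loaf €3.71: grocery items → 6.5% → €0.24
Bar stool €103.91: home furniture, under €175.00 → 0% → €0.00
Pack of socks €23.32: clothing and footwear → 4.5% → €1.05
Sundress €52.06: clothing and footwear → 4.5% → €2.34
RC car €55.29: toys → 3.5% → €1.94
Nightstand €178.34: home furniture, €175.00 or more → 9.25% → €16.50
Total tax = €0.31 + €0.51 + €0.24 + €1.05 + €2.34 + €1.94 + €16.50 = €22.89

€22.89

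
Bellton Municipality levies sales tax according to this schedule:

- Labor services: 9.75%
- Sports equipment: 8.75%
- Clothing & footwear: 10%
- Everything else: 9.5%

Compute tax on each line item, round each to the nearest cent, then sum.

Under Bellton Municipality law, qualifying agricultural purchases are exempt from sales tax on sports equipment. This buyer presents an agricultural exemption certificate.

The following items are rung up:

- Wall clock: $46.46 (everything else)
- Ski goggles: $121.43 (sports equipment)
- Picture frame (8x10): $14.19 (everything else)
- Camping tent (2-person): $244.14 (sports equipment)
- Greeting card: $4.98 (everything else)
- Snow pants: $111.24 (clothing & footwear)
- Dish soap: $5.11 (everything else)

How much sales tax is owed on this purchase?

Wall clock $46.46: everything else → 9.5% → $4.41
Ski goggles $121.43: sports equipment, buyer-exempt → 0% → $0.00
Picture frame (8x10) $14.19: everything else → 9.5% → $1.35
Camping tent (2-person) $244.14: sports equipment, buyer-exempt → 0% → $0.00
Greeting card $4.98: everything else → 9.5% → $0.47
Snow pants $111.24: clothing & footwear → 10% → $11.12
Dish soap $5.11: everything else → 9.5% → $0.49
Total tax = $4.41 + $1.35 + $0.47 + $11.12 + $0.49 = $17.84

$17.84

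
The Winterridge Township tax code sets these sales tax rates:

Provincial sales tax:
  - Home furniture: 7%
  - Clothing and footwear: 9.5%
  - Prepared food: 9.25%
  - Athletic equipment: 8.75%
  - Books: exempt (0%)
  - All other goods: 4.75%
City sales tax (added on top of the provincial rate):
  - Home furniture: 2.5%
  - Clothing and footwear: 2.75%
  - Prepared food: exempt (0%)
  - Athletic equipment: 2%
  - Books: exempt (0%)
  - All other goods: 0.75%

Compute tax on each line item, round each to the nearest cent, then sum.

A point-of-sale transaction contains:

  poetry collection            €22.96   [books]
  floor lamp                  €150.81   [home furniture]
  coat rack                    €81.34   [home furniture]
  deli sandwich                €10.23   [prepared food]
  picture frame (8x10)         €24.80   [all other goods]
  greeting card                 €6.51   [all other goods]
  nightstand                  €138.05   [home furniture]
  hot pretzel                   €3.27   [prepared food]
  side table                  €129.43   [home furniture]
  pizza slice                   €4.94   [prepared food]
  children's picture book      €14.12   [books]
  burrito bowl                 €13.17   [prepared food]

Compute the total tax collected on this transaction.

Poetry collection €22.96: books → 0% + 0% city = 0% → €0.00
Floor lamp €150.81: home furniture → 7% + 2.5% city = 9.5% → €14.33
Coat rack €81.34: home furniture → 7% + 2.5% city = 9.5% → €7.73
Deli sandwich €10.23: prepared food → 9.25% + 0% city = 9.25% → €0.95
Picture frame (8x10) €24.80: all other goods → 4.75% + 0.75% city = 5.5% → €1.36
Greeting card €6.51: all other goods → 4.75% + 0.75% city = 5.5% → €0.36
Nightstand €138.05: home furniture → 7% + 2.5% city = 9.5% → €13.11
Hot pretzel €3.27: prepared food → 9.25% + 0% city = 9.25% → €0.30
Side table €129.43: home furniture → 7% + 2.5% city = 9.5% → €12.30
Pizza slice €4.94: prepared food → 9.25% + 0% city = 9.25% → €0.46
Children's picture book €14.12: books → 0% + 0% city = 0% → €0.00
Burrito bowl €13.17: prepared food → 9.25% + 0% city = 9.25% → €1.22
Total tax = €14.33 + €7.73 + €0.95 + €1.36 + €0.36 + €13.11 + €0.30 + €12.30 + €0.46 + €1.22 = €52.12

€52.12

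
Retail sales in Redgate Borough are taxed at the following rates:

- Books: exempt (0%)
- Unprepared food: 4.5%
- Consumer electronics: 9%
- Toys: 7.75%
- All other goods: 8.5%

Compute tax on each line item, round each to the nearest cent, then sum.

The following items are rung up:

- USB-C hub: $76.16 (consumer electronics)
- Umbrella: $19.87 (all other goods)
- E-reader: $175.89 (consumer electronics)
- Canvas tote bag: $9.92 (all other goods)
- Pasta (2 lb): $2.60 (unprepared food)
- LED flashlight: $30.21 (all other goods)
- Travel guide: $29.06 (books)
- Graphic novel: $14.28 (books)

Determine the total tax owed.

USB-C hub $76.16: consumer electronics → 9% → $6.85
Umbrella $19.87: all other goods → 8.5% → $1.69
E-reader $175.89: consumer electronics → 9% → $15.83
Canvas tote bag $9.92: all other goods → 8.5% → $0.84
Pasta (2 lb) $2.60: unprepared food → 4.5% → $0.12
LED flashlight $30.21: all other goods → 8.5% → $2.57
Travel guide $29.06: books → 0% → $0.00
Graphic novel $14.28: books → 0% → $0.00
Total tax = $6.85 + $1.69 + $15.83 + $0.84 + $0.12 + $2.57 = $27.90

$27.90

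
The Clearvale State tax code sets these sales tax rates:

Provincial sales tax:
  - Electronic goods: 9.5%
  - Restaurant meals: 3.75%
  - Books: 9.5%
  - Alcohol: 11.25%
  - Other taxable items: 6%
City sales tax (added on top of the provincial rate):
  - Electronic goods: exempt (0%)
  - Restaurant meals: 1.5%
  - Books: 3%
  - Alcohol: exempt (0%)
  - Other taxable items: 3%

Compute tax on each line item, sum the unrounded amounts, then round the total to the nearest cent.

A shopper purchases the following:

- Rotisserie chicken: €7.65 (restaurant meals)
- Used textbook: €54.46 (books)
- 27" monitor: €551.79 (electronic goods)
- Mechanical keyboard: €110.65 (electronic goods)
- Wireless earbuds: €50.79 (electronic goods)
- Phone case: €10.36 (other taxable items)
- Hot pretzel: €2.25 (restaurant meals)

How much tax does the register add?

€76.02

Rotisserie chicken €7.65: restaurant meals → 3.75% + 1.5% city = 5.25% → €0.401625
Used textbook €54.46: books → 9.5% + 3% city = 12.5% → €6.8075
27" monitor €551.79: electronic goods → 9.5% + 0% city = 9.5% → €52.42005
Mechanical keyboard €110.65: electronic goods → 9.5% + 0% city = 9.5% → €10.51175
Wireless earbuds €50.79: electronic goods → 9.5% + 0% city = 9.5% → €4.82505
Phone case €10.36: other taxable items → 6% + 3% city = 9% → €0.9324
Hot pretzel €2.25: restaurant meals → 3.75% + 1.5% city = 5.25% → €0.118125
Unrounded tax sum = €76.0165 → €76.02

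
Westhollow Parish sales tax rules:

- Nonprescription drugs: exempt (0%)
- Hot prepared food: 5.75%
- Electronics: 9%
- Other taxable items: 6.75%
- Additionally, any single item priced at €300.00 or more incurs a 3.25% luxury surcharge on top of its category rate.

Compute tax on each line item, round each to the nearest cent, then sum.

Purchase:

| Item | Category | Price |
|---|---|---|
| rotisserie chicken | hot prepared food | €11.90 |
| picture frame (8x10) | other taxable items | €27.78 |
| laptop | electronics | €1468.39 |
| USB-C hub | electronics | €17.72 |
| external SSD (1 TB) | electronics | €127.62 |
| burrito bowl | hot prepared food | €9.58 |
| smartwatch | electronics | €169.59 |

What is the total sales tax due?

Rotisserie chicken €11.90: hot prepared food → 5.75% → €0.68
Picture frame (8x10) €27.78: other taxable items → 6.75% → €1.88
Laptop €1468.39: electronics → 9% + 3.25% surcharge = 12.25% → €179.88
USB-C hub €17.72: electronics → 9% → €1.59
External SSD (1 TB) €127.62: electronics → 9% → €11.49
Burrito bowl €9.58: hot prepared food → 5.75% → €0.55
Smartwatch €169.59: electronics → 9% → €15.26
Total tax = €0.68 + €1.88 + €179.88 + €1.59 + €11.49 + €0.55 + €15.26 = €211.33

€211.33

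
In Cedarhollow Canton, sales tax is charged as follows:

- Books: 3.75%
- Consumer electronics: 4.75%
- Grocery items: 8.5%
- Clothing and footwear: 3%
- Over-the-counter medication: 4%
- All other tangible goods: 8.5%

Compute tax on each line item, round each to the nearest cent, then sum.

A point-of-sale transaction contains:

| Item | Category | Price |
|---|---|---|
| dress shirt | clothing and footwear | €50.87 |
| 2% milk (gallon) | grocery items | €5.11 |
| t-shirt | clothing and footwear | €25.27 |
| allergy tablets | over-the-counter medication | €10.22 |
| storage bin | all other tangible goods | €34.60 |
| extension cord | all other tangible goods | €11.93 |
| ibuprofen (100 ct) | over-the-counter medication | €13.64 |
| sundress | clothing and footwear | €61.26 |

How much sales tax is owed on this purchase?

Dress shirt €50.87: clothing and footwear → 3% → €1.53
2% milk (gallon) €5.11: grocery items → 8.5% → €0.43
T-shirt €25.27: clothing and footwear → 3% → €0.76
Allergy tablets €10.22: over-the-counter medication → 4% → €0.41
Storage bin €34.60: all other tangible goods → 8.5% → €2.94
Extension cord €11.93: all other tangible goods → 8.5% → €1.01
Ibuprofen (100 ct) €13.64: over-the-counter medication → 4% → €0.55
Sundress €61.26: clothing and footwear → 3% → €1.84
Total tax = €1.53 + €0.43 + €0.76 + €0.41 + €2.94 + €1.01 + €0.55 + €1.84 = €9.47

€9.47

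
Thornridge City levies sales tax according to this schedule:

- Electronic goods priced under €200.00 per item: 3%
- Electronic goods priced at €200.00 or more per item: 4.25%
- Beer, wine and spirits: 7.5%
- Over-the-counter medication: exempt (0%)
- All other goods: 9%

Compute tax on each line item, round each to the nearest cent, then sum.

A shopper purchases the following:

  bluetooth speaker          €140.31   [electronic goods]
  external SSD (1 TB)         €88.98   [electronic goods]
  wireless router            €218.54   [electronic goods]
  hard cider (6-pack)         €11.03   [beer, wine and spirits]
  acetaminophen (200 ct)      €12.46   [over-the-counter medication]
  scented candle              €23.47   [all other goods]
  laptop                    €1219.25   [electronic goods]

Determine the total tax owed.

Bluetooth speaker €140.31: electronic goods, under €200.00 → 3% → €4.21
External SSD (1 TB) €88.98: electronic goods, under €200.00 → 3% → €2.67
Wireless router €218.54: electronic goods, €200.00 or more → 4.25% → €9.29
Hard cider (6-pack) €11.03: beer, wine and spirits → 7.5% → €0.83
Acetaminophen (200 ct) €12.46: over-the-counter medication → 0% → €0.00
Scented candle €23.47: all other goods → 9% → €2.11
Laptop €1219.25: electronic goods, €200.00 or more → 4.25% → €51.82
Total tax = €4.21 + €2.67 + €9.29 + €0.83 + €2.11 + €51.82 = €70.93

€70.93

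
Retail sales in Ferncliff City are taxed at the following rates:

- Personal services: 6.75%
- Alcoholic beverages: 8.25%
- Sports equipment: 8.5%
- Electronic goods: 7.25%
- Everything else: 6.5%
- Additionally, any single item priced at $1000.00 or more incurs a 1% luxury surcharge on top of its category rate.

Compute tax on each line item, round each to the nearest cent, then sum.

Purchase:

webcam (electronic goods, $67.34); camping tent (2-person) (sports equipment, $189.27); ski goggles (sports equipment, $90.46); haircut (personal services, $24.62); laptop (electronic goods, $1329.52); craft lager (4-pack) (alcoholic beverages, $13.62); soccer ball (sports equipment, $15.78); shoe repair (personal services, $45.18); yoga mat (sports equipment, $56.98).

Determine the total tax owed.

$150.36

Webcam $67.34: electronic goods → 7.25% → $4.88
Camping tent (2-person) $189.27: sports equipment → 8.5% → $16.09
Ski goggles $90.46: sports equipment → 8.5% → $7.69
Haircut $24.62: personal services → 6.75% → $1.66
Laptop $1329.52: electronic goods → 7.25% + 1% surcharge = 8.25% → $109.69
Craft lager (4-pack) $13.62: alcoholic beverages → 8.25% → $1.12
Soccer ball $15.78: sports equipment → 8.5% → $1.34
Shoe repair $45.18: personal services → 6.75% → $3.05
Yoga mat $56.98: sports equipment → 8.5% → $4.84
Total tax = $4.88 + $16.09 + $7.69 + $1.66 + $109.69 + $1.12 + $1.34 + $3.05 + $4.84 = $150.36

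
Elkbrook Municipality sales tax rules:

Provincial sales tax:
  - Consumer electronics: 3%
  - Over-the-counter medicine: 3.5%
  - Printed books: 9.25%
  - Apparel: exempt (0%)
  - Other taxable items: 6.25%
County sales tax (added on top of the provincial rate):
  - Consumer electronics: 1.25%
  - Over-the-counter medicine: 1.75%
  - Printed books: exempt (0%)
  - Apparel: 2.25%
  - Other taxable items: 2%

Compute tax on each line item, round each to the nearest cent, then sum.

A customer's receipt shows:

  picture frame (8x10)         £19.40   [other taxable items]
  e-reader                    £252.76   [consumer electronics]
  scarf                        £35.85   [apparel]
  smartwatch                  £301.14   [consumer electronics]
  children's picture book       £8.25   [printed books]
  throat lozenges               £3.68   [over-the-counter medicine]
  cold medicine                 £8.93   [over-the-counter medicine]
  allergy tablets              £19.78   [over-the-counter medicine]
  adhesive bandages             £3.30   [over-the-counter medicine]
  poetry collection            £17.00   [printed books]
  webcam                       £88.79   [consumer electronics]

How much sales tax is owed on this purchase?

Picture frame (8x10) £19.40: other taxable items → 6.25% + 2% county = 8.25% → £1.60
E-reader £252.76: consumer electronics → 3% + 1.25% county = 4.25% → £10.74
Scarf £35.85: apparel → 0% + 2.25% county = 2.25% → £0.81
Smartwatch £301.14: consumer electronics → 3% + 1.25% county = 4.25% → £12.80
Children's picture book £8.25: printed books → 9.25% + 0% county = 9.25% → £0.76
Throat lozenges £3.68: over-the-counter medicine → 3.5% + 1.75% county = 5.25% → £0.19
Cold medicine £8.93: over-the-counter medicine → 3.5% + 1.75% county = 5.25% → £0.47
Allergy tablets £19.78: over-the-counter medicine → 3.5% + 1.75% county = 5.25% → £1.04
Adhesive bandages £3.30: over-the-counter medicine → 3.5% + 1.75% county = 5.25% → £0.17
Poetry collection £17.00: printed books → 9.25% + 0% county = 9.25% → £1.57
Webcam £88.79: consumer electronics → 3% + 1.25% county = 4.25% → £3.77
Total tax = £1.60 + £10.74 + £0.81 + £12.80 + £0.76 + £0.19 + £0.47 + £1.04 + £0.17 + £1.57 + £3.77 = £33.92

£33.92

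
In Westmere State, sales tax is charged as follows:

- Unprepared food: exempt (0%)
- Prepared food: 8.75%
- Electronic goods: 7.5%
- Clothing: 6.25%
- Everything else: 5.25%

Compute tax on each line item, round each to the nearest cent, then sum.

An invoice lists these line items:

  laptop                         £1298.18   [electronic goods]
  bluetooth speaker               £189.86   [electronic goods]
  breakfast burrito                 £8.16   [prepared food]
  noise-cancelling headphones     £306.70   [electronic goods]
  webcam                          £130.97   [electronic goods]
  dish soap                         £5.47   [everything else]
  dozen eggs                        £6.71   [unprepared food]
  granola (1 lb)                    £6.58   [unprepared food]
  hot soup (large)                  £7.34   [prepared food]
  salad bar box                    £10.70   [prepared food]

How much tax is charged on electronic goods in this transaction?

Laptop £1298.18: electronic goods → 7.5% → £97.36
Bluetooth speaker £189.86: electronic goods → 7.5% → £14.24
Noise-cancelling headphones £306.70: electronic goods → 7.5% → £23.00
Webcam £130.97: electronic goods → 7.5% → £9.82
Tax on electronic goods = £97.36 + £14.24 + £23.00 + £9.82 = £144.42

£144.42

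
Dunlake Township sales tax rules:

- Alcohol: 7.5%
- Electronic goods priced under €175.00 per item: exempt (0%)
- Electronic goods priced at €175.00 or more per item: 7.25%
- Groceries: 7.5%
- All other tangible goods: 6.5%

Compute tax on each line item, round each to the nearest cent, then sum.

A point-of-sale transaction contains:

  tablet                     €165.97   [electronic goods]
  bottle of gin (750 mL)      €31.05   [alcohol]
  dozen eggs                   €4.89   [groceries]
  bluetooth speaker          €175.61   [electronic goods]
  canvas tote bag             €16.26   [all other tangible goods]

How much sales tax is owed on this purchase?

Tablet €165.97: electronic goods, under €175.00 → 0% → €0.00
Bottle of gin (750 mL) €31.05: alcohol → 7.5% → €2.33
Dozen eggs €4.89: groceries → 7.5% → €0.37
Bluetooth speaker €175.61: electronic goods, €175.00 or more → 7.25% → €12.73
Canvas tote bag €16.26: all other tangible goods → 6.5% → €1.06
Total tax = €2.33 + €0.37 + €12.73 + €1.06 = €16.49

€16.49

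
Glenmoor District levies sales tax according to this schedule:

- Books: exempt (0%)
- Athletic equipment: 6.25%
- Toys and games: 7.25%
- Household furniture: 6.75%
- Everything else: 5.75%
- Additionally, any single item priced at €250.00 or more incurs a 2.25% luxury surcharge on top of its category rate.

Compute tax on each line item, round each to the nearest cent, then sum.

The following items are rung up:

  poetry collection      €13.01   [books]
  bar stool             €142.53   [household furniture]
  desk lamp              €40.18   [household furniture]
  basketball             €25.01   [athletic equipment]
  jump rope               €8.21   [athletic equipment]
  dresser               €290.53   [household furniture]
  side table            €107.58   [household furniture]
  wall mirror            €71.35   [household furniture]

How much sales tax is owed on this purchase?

€52.63

Poetry collection €13.01: books → 0% → €0.00
Bar stool €142.53: household furniture → 6.75% → €9.62
Desk lamp €40.18: household furniture → 6.75% → €2.71
Basketball €25.01: athletic equipment → 6.25% → €1.56
Jump rope €8.21: athletic equipment → 6.25% → €0.51
Dresser €290.53: household furniture → 6.75% + 2.25% surcharge = 9% → €26.15
Side table €107.58: household furniture → 6.75% → €7.26
Wall mirror €71.35: household furniture → 6.75% → €4.82
Total tax = €9.62 + €2.71 + €1.56 + €0.51 + €26.15 + €7.26 + €4.82 = €52.63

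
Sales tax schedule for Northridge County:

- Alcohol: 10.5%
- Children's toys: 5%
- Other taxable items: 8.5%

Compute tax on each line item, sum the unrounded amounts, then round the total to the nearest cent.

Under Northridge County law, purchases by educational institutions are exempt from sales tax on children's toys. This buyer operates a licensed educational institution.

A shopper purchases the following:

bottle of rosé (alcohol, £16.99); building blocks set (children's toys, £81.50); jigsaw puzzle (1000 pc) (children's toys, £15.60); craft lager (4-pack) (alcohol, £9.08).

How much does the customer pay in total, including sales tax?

£125.91

Bottle of rosé £16.99: alcohol → 10.5% → £1.78395
Building blocks set £81.50: children's toys, buyer-exempt → 0% → £0.00
Jigsaw puzzle (1000 pc) £15.60: children's toys, buyer-exempt → 0% → £0.00
Craft lager (4-pack) £9.08: alcohol → 10.5% → £0.9534
Subtotal = £123.17; unrounded tax = £2.73735 → £2.74; total due = £125.91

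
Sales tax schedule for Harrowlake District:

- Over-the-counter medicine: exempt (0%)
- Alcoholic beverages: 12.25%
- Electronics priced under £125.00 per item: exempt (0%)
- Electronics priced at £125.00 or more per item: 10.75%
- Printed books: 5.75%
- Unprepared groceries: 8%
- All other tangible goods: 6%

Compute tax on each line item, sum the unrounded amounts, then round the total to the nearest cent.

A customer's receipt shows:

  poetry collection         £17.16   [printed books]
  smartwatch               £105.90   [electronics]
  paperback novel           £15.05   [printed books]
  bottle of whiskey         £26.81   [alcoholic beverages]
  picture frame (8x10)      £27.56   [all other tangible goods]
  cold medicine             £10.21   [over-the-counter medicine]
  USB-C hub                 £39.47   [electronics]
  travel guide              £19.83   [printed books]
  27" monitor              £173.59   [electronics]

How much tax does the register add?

Poetry collection £17.16: printed books → 5.75% → £0.9867
Smartwatch £105.90: electronics, under £125.00 → 0% → £0.00
Paperback novel £15.05: printed books → 5.75% → £0.865375
Bottle of whiskey £26.81: alcoholic beverages → 12.25% → £3.284225
Picture frame (8x10) £27.56: all other tangible goods → 6% → £1.6536
Cold medicine £10.21: over-the-counter medicine → 0% → £0.00
USB-C hub £39.47: electronics, under £125.00 → 0% → £0.00
Travel guide £19.83: printed books → 5.75% → £1.140225
27" monitor £173.59: electronics, £125.00 or more → 10.75% → £18.660925
Unrounded tax sum = £26.59105 → £26.59

£26.59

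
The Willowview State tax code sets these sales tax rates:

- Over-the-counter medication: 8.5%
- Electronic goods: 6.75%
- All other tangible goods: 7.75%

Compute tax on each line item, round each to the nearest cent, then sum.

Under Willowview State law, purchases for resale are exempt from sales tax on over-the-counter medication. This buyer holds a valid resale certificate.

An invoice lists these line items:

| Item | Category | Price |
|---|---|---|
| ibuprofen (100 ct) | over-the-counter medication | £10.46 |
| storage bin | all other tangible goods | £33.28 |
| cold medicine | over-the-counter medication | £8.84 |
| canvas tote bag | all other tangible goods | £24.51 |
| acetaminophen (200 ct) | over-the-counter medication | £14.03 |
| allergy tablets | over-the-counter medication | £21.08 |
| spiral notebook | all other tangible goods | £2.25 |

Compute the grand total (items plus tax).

£119.10

Ibuprofen (100 ct) £10.46: over-the-counter medication, buyer-exempt → 0% → £0.00
Storage bin £33.28: all other tangible goods → 7.75% → £2.58
Cold medicine £8.84: over-the-counter medication, buyer-exempt → 0% → £0.00
Canvas tote bag £24.51: all other tangible goods → 7.75% → £1.90
Acetaminophen (200 ct) £14.03: over-the-counter medication, buyer-exempt → 0% → £0.00
Allergy tablets £21.08: over-the-counter medication, buyer-exempt → 0% → £0.00
Spiral notebook £2.25: all other tangible goods → 7.75% → £0.17
Subtotal = £114.45; tax = £4.65; total due = £119.10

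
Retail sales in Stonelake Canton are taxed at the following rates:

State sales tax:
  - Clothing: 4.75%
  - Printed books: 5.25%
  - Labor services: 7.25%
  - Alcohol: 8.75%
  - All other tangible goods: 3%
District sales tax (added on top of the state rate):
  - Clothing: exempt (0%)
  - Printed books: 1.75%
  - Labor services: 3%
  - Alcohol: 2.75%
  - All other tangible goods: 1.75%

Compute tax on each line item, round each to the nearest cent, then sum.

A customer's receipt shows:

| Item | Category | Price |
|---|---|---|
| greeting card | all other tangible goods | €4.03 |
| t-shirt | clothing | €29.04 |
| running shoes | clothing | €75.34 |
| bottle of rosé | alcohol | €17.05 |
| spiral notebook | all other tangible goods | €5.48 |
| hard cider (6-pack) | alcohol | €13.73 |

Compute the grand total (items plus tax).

Greeting card €4.03: all other tangible goods → 3% + 1.75% district = 4.75% → €0.19
T-shirt €29.04: clothing → 4.75% + 0% district = 4.75% → €1.38
Running shoes €75.34: clothing → 4.75% + 0% district = 4.75% → €3.58
Bottle of rosé €17.05: alcohol → 8.75% + 2.75% district = 11.5% → €1.96
Spiral notebook €5.48: all other tangible goods → 3% + 1.75% district = 4.75% → €0.26
Hard cider (6-pack) €13.73: alcohol → 8.75% + 2.75% district = 11.5% → €1.58
Subtotal = €144.67; tax = €8.95; total due = €153.62

€153.62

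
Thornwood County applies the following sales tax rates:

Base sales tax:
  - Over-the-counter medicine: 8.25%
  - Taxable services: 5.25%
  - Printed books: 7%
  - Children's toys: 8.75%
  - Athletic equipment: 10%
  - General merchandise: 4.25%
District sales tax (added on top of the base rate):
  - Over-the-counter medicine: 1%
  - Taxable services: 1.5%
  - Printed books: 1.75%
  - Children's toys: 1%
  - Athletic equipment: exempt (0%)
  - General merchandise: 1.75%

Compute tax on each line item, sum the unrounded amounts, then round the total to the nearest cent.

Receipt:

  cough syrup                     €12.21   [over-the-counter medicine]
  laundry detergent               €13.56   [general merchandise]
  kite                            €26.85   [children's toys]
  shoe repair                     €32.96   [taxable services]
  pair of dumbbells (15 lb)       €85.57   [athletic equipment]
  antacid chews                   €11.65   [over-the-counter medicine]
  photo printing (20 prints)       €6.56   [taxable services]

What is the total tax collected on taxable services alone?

Shoe repair €32.96: taxable services → 5.25% + 1.5% district = 6.75% → €2.2248
Photo printing (20 prints) €6.56: taxable services → 5.25% + 1.5% district = 6.75% → €0.4428
Tax on taxable services: unrounded sum = €2.6676 → €2.67

€2.67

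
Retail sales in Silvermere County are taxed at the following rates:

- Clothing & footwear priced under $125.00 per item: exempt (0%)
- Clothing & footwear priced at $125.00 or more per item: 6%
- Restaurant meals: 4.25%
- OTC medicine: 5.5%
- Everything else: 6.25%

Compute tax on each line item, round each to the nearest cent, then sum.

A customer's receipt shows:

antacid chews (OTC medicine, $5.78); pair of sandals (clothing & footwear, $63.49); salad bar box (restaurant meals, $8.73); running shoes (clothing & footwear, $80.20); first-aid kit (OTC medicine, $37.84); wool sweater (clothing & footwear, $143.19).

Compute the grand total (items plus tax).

$350.59

Antacid chews $5.78: OTC medicine → 5.5% → $0.32
Pair of sandals $63.49: clothing & footwear, under $125.00 → 0% → $0.00
Salad bar box $8.73: restaurant meals → 4.25% → $0.37
Running shoes $80.20: clothing & footwear, under $125.00 → 0% → $0.00
First-aid kit $37.84: OTC medicine → 5.5% → $2.08
Wool sweater $143.19: clothing & footwear, $125.00 or more → 6% → $8.59
Subtotal = $339.23; tax = $11.36; total due = $350.59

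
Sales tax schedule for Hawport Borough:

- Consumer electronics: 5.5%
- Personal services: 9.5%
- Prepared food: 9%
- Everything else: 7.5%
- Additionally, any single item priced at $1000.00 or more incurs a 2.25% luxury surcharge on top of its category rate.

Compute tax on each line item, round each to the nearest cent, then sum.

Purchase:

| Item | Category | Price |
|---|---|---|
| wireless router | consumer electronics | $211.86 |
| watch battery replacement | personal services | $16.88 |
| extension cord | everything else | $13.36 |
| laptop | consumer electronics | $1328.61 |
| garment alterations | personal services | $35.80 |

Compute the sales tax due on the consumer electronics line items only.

Wireless router $211.86: consumer electronics → 5.5% → $11.65
Laptop $1328.61: consumer electronics → 5.5% + 2.25% surcharge = 7.75% → $102.97
Tax on consumer electronics = $11.65 + $102.97 = $114.62

$114.62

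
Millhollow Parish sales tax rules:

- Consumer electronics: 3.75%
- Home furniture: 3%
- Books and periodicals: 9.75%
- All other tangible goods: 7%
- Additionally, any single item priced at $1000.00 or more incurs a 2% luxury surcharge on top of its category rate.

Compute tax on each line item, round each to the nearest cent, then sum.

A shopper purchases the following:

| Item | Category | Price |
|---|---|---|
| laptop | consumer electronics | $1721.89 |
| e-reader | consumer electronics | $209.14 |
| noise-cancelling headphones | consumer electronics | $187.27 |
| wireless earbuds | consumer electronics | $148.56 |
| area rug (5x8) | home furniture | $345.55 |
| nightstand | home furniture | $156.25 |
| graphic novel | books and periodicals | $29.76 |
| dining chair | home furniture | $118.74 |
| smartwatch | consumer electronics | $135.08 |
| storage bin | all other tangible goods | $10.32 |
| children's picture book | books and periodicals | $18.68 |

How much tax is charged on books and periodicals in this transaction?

$4.72

Graphic novel $29.76: books and periodicals → 9.75% → $2.90
Children's picture book $18.68: books and periodicals → 9.75% → $1.82
Tax on books and periodicals = $2.90 + $1.82 = $4.72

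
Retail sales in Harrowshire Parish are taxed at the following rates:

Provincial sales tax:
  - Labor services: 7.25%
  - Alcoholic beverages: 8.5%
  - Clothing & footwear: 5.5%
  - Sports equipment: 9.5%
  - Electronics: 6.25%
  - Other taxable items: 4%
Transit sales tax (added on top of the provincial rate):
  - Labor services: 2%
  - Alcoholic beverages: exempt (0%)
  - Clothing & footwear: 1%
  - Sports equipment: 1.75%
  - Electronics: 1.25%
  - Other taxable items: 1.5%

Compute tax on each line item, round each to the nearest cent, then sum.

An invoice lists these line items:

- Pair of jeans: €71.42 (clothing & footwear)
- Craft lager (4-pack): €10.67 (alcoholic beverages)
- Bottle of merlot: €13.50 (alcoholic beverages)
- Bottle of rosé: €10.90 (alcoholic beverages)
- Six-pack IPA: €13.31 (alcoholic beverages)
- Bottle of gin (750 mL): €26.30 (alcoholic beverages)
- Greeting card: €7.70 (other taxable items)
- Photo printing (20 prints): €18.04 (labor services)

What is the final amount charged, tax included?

Pair of jeans €71.42: clothing & footwear → 5.5% + 1% transit = 6.5% → €4.64
Craft lager (4-pack) €10.67: alcoholic beverages → 8.5% + 0% transit = 8.5% → €0.91
Bottle of merlot €13.50: alcoholic beverages → 8.5% + 0% transit = 8.5% → €1.15
Bottle of rosé €10.90: alcoholic beverages → 8.5% + 0% transit = 8.5% → €0.93
Six-pack IPA €13.31: alcoholic beverages → 8.5% + 0% transit = 8.5% → €1.13
Bottle of gin (750 mL) €26.30: alcoholic beverages → 8.5% + 0% transit = 8.5% → €2.24
Greeting card €7.70: other taxable items → 4% + 1.5% transit = 5.5% → €0.42
Photo printing (20 prints) €18.04: labor services → 7.25% + 2% transit = 9.25% → €1.67
Subtotal = €171.84; tax = €13.09; total due = €184.93

€184.93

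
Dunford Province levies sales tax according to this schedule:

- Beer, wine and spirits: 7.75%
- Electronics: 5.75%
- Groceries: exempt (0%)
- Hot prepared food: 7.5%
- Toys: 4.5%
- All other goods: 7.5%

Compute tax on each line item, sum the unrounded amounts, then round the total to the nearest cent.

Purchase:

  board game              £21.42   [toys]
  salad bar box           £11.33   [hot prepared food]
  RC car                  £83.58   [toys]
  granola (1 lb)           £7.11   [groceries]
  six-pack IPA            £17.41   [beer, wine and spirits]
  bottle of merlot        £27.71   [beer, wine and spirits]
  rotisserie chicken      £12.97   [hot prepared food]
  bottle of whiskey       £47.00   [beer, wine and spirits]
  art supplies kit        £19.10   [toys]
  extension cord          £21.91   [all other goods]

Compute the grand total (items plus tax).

Board game £21.42: toys → 4.5% → £0.9639
Salad bar box £11.33: hot prepared food → 7.5% → £0.84975
RC car £83.58: toys → 4.5% → £3.7611
Granola (1 lb) £7.11: groceries → 0% → £0.00
Six-pack IPA £17.41: beer, wine and spirits → 7.75% → £1.349275
Bottle of merlot £27.71: beer, wine and spirits → 7.75% → £2.147525
Rotisserie chicken £12.97: hot prepared food → 7.5% → £0.97275
Bottle of whiskey £47.00: beer, wine and spirits → 7.75% → £3.6425
Art supplies kit £19.10: toys → 4.5% → £0.8595
Extension cord £21.91: all other goods → 7.5% → £1.64325
Subtotal = £269.54; unrounded tax = £16.18955 → £16.19; total due = £285.73

£285.73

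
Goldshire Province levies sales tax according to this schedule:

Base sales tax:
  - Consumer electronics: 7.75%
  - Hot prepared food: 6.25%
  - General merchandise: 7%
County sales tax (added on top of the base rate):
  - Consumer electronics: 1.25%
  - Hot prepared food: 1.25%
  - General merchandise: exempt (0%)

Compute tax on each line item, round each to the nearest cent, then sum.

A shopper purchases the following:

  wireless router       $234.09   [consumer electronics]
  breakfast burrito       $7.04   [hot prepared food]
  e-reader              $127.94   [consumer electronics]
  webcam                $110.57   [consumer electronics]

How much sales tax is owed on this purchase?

$43.06

Wireless router $234.09: consumer electronics → 7.75% + 1.25% county = 9% → $21.07
Breakfast burrito $7.04: hot prepared food → 6.25% + 1.25% county = 7.5% → $0.53
E-reader $127.94: consumer electronics → 7.75% + 1.25% county = 9% → $11.51
Webcam $110.57: consumer electronics → 7.75% + 1.25% county = 9% → $9.95
Total tax = $21.07 + $0.53 + $11.51 + $9.95 = $43.06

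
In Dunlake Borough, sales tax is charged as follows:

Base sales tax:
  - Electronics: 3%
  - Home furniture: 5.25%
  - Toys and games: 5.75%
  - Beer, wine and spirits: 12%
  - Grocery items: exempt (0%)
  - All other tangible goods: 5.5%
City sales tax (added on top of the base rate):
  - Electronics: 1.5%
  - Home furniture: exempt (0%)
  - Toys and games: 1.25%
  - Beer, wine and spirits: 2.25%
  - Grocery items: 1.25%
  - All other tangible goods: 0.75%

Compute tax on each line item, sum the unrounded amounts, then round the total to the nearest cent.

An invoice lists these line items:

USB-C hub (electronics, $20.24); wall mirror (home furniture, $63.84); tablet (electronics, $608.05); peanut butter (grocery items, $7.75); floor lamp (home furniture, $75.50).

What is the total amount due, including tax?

USB-C hub $20.24: electronics → 3% + 1.5% city = 4.5% → $0.9108
Wall mirror $63.84: home furniture → 5.25% + 0% city = 5.25% → $3.3516
Tablet $608.05: electronics → 3% + 1.5% city = 4.5% → $27.36225
Peanut butter $7.75: grocery items → 0% + 1.25% city = 1.25% → $0.096875
Floor lamp $75.50: home furniture → 5.25% + 0% city = 5.25% → $3.96375
Subtotal = $775.38; unrounded tax = $35.685275 → $35.69; total due = $811.07

$811.07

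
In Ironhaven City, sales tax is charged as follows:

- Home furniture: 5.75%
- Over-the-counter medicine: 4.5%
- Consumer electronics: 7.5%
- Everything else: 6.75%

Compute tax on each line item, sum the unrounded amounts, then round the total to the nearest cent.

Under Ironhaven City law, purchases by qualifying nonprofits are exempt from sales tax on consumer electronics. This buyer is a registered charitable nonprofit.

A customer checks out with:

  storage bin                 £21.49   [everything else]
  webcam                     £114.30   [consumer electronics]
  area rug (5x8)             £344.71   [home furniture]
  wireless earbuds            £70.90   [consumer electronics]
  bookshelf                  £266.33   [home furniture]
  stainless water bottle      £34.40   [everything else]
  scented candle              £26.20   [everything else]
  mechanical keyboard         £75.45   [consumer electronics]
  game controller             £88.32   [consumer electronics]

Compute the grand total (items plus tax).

Storage bin £21.49: everything else → 6.75% → £1.450575
Webcam £114.30: consumer electronics, buyer-exempt → 0% → £0.00
Area rug (5x8) £344.71: home furniture → 5.75% → £19.820825
Wireless earbuds £70.90: consumer electronics, buyer-exempt → 0% → £0.00
Bookshelf £266.33: home furniture → 5.75% → £15.313975
Stainless water bottle £34.40: everything else → 6.75% → £2.322
Scented candle £26.20: everything else → 6.75% → £1.7685
Mechanical keyboard £75.45: consumer electronics, buyer-exempt → 0% → £0.00
Game controller £88.32: consumer electronics, buyer-exempt → 0% → £0.00
Subtotal = £1042.10; unrounded tax = £40.675875 → £40.68; total due = £1082.78

£1082.78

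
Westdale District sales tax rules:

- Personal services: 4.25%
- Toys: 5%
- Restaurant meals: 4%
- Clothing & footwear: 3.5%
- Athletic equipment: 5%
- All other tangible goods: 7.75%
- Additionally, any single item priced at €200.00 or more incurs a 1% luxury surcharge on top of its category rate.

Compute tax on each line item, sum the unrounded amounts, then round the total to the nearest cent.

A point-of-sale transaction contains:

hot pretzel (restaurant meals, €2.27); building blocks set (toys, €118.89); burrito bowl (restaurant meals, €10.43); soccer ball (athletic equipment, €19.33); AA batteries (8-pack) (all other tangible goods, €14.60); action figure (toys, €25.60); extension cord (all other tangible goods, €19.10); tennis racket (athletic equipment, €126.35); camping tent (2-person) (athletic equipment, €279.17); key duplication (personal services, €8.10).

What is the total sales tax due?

Hot pretzel €2.27: restaurant meals → 4% → €0.0908
Building blocks set €118.89: toys → 5% → €5.9445
Burrito bowl €10.43: restaurant meals → 4% → €0.4172
Soccer ball €19.33: athletic equipment → 5% → €0.9665
AA batteries (8-pack) €14.60: all other tangible goods → 7.75% → €1.1315
Action figure €25.60: toys → 5% → €1.28
Extension cord €19.10: all other tangible goods → 7.75% → €1.48025
Tennis racket €126.35: athletic equipment → 5% → €6.3175
Camping tent (2-person) €279.17: athletic equipment → 5% + 1% surcharge = 6% → €16.7502
Key duplication €8.10: personal services → 4.25% → €0.34425
Unrounded tax sum = €34.7227 → €34.72

€34.72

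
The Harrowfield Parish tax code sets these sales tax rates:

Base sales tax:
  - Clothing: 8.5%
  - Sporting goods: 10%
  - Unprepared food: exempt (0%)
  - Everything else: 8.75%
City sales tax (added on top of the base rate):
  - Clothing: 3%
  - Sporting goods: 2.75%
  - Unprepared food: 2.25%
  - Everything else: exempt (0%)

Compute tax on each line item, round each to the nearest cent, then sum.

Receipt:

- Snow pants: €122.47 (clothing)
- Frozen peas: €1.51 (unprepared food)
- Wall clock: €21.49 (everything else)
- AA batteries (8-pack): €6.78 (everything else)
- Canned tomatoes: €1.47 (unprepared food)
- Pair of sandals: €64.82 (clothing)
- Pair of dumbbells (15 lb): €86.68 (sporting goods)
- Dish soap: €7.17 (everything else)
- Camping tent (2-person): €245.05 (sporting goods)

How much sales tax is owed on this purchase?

€66.98

Snow pants €122.47: clothing → 8.5% + 3% city = 11.5% → €14.08
Frozen peas €1.51: unprepared food → 0% + 2.25% city = 2.25% → €0.03
Wall clock €21.49: everything else → 8.75% + 0% city = 8.75% → €1.88
AA batteries (8-pack) €6.78: everything else → 8.75% + 0% city = 8.75% → €0.59
Canned tomatoes €1.47: unprepared food → 0% + 2.25% city = 2.25% → €0.03
Pair of sandals €64.82: clothing → 8.5% + 3% city = 11.5% → €7.45
Pair of dumbbells (15 lb) €86.68: sporting goods → 10% + 2.75% city = 12.75% → €11.05
Dish soap €7.17: everything else → 8.75% + 0% city = 8.75% → €0.63
Camping tent (2-person) €245.05: sporting goods → 10% + 2.75% city = 12.75% → €31.24
Total tax = €14.08 + €0.03 + €1.88 + €0.59 + €0.03 + €7.45 + €11.05 + €0.63 + €31.24 = €66.98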